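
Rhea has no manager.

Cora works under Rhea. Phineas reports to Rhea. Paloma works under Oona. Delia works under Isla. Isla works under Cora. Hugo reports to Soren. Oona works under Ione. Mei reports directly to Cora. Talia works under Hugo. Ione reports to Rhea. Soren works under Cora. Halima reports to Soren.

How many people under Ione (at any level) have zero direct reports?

The only person in Ione's organization with no one reporting to them is Paloma. That is 1.

1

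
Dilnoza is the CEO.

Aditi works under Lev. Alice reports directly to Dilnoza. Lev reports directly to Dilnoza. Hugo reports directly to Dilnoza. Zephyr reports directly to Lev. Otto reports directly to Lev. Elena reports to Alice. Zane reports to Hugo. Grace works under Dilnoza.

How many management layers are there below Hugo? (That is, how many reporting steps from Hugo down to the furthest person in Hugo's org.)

The longest chain under Hugo runs Hugo → Zane, which is 1 level below Hugo.

1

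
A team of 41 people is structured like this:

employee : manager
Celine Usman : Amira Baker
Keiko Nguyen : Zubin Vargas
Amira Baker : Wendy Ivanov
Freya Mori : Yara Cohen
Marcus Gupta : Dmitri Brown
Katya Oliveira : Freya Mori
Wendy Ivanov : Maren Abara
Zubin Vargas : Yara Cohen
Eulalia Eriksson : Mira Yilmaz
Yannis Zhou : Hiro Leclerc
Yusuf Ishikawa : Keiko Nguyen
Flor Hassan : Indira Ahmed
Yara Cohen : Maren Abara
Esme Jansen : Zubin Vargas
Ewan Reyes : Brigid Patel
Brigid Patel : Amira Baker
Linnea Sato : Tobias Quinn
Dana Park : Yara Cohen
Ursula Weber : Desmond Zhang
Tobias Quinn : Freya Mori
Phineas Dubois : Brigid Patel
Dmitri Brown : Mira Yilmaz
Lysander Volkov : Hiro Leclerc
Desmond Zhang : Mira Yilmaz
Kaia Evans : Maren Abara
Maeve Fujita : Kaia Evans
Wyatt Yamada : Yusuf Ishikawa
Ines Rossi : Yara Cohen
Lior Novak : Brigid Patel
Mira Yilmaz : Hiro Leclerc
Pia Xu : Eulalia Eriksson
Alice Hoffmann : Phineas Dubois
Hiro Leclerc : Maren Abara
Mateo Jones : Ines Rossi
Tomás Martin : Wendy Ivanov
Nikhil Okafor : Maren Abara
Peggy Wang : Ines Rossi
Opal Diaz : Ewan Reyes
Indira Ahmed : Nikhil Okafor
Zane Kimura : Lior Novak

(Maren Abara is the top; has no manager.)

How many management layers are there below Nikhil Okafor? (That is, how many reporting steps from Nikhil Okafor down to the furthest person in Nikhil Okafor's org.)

2

The longest chain under Nikhil Okafor runs Nikhil Okafor → Indira Ahmed → Flor Hassan, which is 2 levels below Nikhil Okafor.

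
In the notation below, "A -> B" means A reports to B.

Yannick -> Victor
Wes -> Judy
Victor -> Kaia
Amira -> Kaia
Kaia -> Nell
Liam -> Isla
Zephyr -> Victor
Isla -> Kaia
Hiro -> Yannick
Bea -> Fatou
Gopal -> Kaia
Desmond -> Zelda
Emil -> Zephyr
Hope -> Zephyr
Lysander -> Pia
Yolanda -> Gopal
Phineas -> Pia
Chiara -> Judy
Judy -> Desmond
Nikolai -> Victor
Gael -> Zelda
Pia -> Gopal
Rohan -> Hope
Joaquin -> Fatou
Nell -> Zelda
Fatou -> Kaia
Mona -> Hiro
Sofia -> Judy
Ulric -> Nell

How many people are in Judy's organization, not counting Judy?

Judy directly manages Sofia, Chiara, Wes. Sofia has no reports. Chiara has no reports. Wes has no reports. So Judy's organization is 3 direct reports plus everyone under them: 1 + 1 + 1 = 3.

3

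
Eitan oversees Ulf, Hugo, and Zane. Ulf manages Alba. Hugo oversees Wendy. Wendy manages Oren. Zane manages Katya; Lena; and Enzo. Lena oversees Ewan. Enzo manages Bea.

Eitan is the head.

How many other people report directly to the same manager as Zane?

2

Zane reports to Eitan. Eitan's other direct reports are Ulf, Hugo — 2 peers.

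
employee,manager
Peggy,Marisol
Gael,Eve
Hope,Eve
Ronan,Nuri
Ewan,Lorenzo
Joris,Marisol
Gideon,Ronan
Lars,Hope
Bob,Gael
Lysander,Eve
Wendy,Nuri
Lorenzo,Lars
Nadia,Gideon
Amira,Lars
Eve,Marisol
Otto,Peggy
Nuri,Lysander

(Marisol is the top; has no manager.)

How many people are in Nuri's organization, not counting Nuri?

4

Nuri directly manages Ronan, Wendy. Under Ronan: Gideon, Nadia (2). Wendy has no reports. So Nuri's organization is 2 direct reports plus everyone under them: 3 + 1 = 4.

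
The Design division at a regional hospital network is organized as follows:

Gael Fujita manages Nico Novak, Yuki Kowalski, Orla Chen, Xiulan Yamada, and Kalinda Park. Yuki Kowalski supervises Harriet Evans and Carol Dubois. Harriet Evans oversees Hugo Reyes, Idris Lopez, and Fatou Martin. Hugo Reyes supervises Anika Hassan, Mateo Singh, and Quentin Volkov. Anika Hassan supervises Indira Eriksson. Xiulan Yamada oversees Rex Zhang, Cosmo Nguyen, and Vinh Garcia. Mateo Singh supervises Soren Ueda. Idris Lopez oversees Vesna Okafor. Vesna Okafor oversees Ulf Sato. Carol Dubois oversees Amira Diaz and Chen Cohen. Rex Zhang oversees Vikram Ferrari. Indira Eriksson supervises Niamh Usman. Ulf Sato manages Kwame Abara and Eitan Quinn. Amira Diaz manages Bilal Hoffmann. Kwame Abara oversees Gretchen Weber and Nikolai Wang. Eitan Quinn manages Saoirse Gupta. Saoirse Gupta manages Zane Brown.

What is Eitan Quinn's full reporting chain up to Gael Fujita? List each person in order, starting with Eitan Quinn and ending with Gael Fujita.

Eitan Quinn -> Ulf Sato -> Vesna Okafor -> Idris Lopez -> Harriet Evans -> Yuki Kowalski -> Gael Fujita

Eitan Quinn reports to Ulf Sato. Ulf Sato reports to Vesna Okafor. Vesna Okafor reports to Idris Lopez. Idris Lopez reports to Harriet Evans. Harriet Evans reports to Yuki Kowalski. Yuki Kowalski reports to Gael Fujita. Gael Fujita is at the top.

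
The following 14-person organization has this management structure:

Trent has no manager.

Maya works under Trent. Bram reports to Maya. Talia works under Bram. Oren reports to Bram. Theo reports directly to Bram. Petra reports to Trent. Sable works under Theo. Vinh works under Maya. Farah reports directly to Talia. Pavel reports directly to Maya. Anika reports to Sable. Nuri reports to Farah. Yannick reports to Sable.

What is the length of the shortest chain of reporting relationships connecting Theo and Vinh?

3

Theo is 2 levels below Maya, and Vinh is 1 level below Maya (their lowest common manager). The shortest path runs up from Theo to Maya and back down to Vinh: 2 + 1 = 3 links.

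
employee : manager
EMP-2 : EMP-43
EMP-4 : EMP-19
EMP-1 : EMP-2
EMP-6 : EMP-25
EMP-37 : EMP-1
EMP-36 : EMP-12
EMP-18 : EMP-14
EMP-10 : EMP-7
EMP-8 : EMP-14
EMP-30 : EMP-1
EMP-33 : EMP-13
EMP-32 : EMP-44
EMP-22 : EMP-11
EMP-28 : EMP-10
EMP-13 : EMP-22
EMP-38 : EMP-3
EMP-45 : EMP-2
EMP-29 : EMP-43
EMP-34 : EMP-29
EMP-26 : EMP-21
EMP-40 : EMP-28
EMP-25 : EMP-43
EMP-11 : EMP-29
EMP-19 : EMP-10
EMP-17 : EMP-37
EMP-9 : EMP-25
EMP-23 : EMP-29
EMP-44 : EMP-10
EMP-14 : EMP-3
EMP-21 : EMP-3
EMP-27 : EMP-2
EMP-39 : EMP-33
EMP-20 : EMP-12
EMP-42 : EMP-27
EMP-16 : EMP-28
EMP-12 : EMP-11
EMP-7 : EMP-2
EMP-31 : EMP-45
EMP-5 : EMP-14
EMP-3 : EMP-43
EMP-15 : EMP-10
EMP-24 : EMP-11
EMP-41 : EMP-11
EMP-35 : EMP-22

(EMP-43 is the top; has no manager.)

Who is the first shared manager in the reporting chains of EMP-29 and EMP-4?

EMP-29's chain of managers is EMP-43. EMP-4's chain of managers is EMP-19, EMP-10, EMP-7, EMP-2, EMP-43. The first manager that appears in both chains is EMP-43.

EMP-43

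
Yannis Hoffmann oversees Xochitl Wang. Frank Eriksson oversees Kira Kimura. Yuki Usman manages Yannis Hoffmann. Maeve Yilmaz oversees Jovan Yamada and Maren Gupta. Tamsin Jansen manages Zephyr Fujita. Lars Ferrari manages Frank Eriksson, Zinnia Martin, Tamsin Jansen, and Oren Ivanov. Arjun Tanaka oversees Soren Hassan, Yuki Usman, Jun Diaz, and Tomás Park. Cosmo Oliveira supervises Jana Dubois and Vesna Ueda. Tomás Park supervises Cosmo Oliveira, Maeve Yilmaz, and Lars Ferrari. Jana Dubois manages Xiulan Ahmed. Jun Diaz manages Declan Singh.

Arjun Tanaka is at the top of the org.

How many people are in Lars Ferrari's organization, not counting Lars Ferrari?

6

Lars Ferrari directly manages Frank Eriksson, Zinnia Martin, Tamsin Jansen, Oren Ivanov. Under Frank Eriksson: Kira Kimura (1). Zinnia Martin has no reports. Under Tamsin Jansen: Zephyr Fujita (1). Oren Ivanov has no reports. So Lars Ferrari's organization is 4 direct reports plus everyone under them: 2 + 1 + 2 + 1 = 6.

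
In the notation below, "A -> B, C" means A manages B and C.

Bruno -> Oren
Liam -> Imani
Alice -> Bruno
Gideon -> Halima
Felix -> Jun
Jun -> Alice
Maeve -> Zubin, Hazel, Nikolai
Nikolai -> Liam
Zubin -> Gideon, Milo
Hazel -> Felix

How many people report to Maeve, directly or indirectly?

13

Maeve directly manages Zubin, Hazel, Nikolai. Under Zubin: Milo, Gideon, Halima (3). Under Hazel: Felix, Jun, Alice, Bruno, Oren (5). Under Nikolai: Liam, Imani (2). So Maeve's organization is 3 direct reports plus everyone under them: 4 + 6 + 3 = 13.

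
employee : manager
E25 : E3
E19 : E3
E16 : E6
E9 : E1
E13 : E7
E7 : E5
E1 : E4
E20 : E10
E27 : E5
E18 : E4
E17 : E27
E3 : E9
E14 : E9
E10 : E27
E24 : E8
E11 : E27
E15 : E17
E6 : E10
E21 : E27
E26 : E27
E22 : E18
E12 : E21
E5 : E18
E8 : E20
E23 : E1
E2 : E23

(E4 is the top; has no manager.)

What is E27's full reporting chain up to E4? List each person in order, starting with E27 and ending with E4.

E27 reports to E5. E5 reports to E18. E18 reports to E4. E4 is at the top.

E27 -> E5 -> E18 -> E4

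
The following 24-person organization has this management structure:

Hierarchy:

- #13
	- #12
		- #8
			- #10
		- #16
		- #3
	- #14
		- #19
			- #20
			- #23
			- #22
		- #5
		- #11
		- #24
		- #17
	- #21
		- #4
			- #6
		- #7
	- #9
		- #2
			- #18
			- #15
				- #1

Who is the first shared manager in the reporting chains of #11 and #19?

#11's chain of managers is #14, #13. #19's chain of managers is #14, #13. The first manager that appears in both chains is #14.

#14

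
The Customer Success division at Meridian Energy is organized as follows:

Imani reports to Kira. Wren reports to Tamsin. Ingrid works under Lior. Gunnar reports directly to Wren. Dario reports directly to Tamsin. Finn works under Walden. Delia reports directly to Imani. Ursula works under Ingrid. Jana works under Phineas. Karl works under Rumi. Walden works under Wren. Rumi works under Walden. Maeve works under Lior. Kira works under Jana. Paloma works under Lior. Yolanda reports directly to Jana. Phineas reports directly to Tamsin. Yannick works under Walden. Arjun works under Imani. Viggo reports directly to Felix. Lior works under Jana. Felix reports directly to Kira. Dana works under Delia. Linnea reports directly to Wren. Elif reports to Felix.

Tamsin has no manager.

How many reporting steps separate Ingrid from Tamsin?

4

Chain from Ingrid up to Tamsin: Ingrid → Lior → Jana → Phineas → Tamsin. That is 4 steps up, so Ingrid is 4 levels below Tamsin.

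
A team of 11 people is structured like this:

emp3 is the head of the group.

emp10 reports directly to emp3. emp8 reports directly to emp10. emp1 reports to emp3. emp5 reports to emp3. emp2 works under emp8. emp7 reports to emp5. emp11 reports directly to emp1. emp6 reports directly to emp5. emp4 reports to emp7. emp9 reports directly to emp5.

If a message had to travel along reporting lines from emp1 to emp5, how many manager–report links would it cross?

emp1 is 1 level below emp3, and emp5 is 1 level below emp3 (their lowest common manager). The shortest path runs up from emp1 to emp3 and back down to emp5: 1 + 1 = 2 links.

2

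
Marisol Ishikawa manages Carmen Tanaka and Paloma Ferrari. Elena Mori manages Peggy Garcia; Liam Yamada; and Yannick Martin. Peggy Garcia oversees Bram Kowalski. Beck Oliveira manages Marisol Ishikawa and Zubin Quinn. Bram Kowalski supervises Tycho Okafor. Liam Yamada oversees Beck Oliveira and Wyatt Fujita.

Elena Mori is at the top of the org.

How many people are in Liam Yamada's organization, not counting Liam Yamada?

6

Liam Yamada directly manages Beck Oliveira, Wyatt Fujita. Under Beck Oliveira: Zubin Quinn, Marisol Ishikawa, Paloma Ferrari, Carmen Tanaka (4). Wyatt Fujita has no reports. So Liam Yamada's organization is 2 direct reports plus everyone under them: 5 + 1 = 6.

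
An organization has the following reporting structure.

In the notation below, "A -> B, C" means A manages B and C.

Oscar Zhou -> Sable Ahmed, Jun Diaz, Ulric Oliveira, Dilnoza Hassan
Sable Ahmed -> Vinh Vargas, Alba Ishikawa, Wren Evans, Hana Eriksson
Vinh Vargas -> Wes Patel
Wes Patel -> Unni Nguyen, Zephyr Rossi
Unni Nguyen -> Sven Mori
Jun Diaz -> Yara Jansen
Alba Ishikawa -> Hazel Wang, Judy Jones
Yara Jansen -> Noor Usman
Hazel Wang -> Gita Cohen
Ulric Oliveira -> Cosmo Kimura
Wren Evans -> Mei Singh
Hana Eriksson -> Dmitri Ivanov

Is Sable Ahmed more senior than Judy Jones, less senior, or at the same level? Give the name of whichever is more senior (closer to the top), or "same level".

Sable Ahmed is 1 level below Oscar Zhou; Judy Jones is 3. Sable Ahmed is higher.

Sable Ahmed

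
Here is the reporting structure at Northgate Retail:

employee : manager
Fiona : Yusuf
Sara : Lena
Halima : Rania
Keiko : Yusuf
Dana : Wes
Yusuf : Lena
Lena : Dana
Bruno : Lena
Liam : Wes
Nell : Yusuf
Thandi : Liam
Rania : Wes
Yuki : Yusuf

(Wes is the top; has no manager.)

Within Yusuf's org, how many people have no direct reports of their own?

4

The people in Yusuf's organization with no one reporting to them are Fiona, Nell, Keiko, Yuki. That is 4.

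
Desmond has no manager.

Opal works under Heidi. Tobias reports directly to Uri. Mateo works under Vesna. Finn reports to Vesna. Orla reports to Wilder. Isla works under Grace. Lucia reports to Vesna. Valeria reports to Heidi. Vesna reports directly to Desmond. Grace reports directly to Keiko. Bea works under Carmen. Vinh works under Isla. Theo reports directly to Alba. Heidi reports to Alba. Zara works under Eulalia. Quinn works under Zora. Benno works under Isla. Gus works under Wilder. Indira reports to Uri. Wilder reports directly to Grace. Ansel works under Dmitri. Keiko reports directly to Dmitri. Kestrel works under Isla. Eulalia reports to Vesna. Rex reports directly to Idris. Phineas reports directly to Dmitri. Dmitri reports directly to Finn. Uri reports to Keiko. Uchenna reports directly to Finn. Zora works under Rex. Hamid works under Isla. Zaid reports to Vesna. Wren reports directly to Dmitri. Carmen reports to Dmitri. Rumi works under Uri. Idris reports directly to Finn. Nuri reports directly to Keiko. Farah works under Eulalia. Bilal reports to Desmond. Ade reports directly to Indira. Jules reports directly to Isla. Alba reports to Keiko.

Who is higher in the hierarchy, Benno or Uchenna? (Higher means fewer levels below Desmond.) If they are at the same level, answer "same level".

Benno is 7 levels below Desmond; Uchenna is 3. Uchenna is higher.

Uchenna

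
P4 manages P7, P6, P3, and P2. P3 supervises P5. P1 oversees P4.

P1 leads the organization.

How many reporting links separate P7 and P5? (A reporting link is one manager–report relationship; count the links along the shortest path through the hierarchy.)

3

P7 is 1 level below P4, and P5 is 2 levels below P4 (their lowest common manager). The shortest path runs up from P7 to P4 and back down to P5: 1 + 2 = 3 links.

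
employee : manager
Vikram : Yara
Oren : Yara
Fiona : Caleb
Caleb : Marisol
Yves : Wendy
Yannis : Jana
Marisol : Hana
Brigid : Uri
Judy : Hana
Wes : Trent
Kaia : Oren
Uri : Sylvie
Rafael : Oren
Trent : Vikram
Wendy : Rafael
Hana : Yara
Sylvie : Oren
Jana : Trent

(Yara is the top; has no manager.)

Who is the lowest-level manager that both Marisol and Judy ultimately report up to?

Hana

Marisol's chain of managers is Hana, Yara. Judy's chain of managers is Hana, Yara. The first manager that appears in both chains is Hana.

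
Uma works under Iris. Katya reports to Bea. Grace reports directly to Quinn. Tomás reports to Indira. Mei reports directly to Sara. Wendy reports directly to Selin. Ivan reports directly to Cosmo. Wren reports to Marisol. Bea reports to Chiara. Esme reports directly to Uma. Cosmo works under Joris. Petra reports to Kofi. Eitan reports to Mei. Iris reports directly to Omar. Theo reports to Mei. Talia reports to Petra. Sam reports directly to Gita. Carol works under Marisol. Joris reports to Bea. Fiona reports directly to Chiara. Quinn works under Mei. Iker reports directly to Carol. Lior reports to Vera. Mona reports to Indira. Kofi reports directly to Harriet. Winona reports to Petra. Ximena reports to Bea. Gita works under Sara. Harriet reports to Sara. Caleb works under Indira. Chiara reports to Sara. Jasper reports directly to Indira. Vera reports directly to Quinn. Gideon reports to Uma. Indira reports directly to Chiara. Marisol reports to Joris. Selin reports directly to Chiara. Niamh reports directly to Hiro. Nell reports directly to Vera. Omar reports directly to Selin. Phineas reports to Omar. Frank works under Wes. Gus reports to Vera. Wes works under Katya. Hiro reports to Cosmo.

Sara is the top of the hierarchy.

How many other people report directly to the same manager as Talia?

Talia reports to Petra. Petra's other direct reports are Winona — 1 peer.

1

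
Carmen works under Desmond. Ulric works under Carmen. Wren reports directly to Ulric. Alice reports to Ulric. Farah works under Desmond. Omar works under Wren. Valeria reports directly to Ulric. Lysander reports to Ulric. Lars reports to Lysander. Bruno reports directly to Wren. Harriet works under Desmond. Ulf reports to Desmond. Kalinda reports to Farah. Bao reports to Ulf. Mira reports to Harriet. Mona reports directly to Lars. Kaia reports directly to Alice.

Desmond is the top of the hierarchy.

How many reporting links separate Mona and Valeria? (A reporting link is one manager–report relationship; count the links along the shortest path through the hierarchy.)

4

Mona is 3 levels below Ulric, and Valeria is 1 level below Ulric (their lowest common manager). The shortest path runs up from Mona to Ulric and back down to Valeria: 3 + 1 = 4 links.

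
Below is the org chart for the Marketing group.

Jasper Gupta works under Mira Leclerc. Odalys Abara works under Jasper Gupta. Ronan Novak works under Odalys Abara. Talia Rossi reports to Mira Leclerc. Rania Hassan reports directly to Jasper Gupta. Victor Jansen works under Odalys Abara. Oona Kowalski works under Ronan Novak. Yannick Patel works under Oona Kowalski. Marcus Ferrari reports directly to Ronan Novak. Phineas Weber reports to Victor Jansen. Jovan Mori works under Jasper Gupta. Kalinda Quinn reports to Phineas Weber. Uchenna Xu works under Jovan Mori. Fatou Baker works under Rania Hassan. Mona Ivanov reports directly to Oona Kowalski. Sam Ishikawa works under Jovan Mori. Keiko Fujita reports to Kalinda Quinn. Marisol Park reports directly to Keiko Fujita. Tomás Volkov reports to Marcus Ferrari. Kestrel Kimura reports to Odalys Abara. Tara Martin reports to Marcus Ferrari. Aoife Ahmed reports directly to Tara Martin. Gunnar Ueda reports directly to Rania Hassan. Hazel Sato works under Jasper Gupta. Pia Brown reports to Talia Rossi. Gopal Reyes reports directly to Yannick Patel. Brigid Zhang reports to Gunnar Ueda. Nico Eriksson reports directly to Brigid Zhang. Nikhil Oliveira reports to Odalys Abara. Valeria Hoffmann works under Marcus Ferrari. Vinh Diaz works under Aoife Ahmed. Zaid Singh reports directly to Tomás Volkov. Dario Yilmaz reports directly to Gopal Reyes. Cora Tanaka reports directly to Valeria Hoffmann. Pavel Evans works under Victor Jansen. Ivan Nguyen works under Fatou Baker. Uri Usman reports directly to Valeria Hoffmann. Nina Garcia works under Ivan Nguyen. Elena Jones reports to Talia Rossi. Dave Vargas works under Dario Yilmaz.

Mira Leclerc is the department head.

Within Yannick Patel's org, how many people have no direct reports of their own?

1

The only person in Yannick Patel's organization with no one reporting to them is Dave Vargas. That is 1.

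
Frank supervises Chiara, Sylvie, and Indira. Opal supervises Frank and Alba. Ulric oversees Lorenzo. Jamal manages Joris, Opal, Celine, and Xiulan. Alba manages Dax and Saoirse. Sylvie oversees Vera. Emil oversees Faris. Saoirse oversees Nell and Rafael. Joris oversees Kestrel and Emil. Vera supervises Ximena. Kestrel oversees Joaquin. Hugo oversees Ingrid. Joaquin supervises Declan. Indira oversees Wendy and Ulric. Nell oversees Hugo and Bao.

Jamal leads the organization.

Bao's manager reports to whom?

Bao reports to Nell, and Nell reports to Saoirse. So Bao's skip-level manager is Saoirse.

Saoirse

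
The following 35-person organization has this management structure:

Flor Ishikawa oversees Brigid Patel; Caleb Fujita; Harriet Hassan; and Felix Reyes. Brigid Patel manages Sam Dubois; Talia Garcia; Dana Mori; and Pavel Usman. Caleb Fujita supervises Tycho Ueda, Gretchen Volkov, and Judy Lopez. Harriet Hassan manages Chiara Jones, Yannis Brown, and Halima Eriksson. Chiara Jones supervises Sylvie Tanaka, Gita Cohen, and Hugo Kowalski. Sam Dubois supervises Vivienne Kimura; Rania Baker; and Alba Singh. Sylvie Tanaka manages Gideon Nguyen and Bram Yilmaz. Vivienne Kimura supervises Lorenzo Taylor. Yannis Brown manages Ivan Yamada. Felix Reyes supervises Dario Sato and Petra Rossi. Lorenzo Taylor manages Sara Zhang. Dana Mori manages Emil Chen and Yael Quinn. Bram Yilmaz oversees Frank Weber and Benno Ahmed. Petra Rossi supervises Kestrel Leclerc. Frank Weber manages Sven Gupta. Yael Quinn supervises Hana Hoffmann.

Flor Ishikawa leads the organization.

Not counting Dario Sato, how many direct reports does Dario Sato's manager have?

1

Dario Sato reports to Felix Reyes. Felix Reyes's other direct reports are Petra Rossi — 1 peer.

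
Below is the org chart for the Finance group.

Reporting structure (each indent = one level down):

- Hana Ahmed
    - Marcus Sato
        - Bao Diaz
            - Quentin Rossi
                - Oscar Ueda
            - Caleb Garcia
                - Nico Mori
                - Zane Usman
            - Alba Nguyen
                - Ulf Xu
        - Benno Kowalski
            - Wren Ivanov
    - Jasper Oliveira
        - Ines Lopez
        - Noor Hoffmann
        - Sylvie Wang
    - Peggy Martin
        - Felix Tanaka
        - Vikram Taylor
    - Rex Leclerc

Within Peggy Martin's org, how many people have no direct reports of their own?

2

The people in Peggy Martin's organization with no one reporting to them are Vikram Taylor, Felix Tanaka. That is 2.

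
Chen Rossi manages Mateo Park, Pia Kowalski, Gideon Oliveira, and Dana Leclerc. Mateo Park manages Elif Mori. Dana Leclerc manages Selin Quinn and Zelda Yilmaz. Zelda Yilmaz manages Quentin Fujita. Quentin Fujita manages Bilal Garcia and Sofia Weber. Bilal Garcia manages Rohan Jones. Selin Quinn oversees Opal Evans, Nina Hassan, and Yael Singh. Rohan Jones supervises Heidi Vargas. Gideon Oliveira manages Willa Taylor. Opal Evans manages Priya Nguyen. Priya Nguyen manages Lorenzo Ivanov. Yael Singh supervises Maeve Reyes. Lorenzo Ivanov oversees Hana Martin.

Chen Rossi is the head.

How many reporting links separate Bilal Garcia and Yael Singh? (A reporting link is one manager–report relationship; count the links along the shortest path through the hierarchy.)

5

Bilal Garcia is 3 levels below Dana Leclerc, and Yael Singh is 2 levels below Dana Leclerc (their lowest common manager). The shortest path runs up from Bilal Garcia to Dana Leclerc and back down to Yael Singh: 3 + 2 = 5 links.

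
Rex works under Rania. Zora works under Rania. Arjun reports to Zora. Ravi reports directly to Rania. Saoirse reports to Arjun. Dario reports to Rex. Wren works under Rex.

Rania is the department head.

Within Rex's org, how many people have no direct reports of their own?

The people in Rex's organization with no one reporting to them are Wren, Dario. That is 2.

2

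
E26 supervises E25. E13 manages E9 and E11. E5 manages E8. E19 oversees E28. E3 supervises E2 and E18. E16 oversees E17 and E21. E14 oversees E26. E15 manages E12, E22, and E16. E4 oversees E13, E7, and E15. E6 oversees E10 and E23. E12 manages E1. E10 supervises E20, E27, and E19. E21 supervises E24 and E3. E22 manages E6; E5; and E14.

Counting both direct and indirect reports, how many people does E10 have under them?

E10 directly manages E19, E27, E20. Under E19: E28 (1). E27 has no reports. E20 has no reports. So E10's organization is 3 direct reports plus everyone under them: 2 + 1 + 1 = 4.

4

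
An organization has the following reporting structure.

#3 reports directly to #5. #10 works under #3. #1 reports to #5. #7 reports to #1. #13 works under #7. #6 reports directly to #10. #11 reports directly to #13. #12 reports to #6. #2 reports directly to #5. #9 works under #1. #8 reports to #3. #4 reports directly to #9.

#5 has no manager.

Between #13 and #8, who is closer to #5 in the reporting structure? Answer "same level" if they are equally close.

#8

#13 is 3 levels below #5; #8 is 2. #8 is higher.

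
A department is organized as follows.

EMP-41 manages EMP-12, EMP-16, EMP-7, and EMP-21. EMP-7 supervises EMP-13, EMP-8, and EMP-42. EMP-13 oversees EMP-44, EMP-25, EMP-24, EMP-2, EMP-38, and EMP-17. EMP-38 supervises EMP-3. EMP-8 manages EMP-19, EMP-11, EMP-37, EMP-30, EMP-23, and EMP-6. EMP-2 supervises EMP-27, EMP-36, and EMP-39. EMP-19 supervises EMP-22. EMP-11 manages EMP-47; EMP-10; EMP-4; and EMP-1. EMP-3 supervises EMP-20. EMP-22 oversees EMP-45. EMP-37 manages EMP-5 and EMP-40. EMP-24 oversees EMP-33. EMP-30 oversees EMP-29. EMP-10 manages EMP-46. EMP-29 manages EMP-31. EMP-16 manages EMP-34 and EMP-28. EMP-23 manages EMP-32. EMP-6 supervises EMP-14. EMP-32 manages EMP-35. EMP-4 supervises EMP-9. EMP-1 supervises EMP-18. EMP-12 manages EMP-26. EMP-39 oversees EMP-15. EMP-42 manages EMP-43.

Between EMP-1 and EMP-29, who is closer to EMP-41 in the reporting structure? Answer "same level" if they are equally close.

same level

Both EMP-1 and EMP-29 are 4 levels below EMP-41.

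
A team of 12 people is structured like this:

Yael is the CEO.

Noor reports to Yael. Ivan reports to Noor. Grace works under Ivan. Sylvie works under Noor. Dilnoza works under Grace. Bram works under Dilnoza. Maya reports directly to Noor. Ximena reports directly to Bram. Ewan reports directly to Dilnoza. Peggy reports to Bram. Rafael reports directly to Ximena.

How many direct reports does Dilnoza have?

2

Dilnoza directly manages Bram, Ewan. That is 2 direct reports.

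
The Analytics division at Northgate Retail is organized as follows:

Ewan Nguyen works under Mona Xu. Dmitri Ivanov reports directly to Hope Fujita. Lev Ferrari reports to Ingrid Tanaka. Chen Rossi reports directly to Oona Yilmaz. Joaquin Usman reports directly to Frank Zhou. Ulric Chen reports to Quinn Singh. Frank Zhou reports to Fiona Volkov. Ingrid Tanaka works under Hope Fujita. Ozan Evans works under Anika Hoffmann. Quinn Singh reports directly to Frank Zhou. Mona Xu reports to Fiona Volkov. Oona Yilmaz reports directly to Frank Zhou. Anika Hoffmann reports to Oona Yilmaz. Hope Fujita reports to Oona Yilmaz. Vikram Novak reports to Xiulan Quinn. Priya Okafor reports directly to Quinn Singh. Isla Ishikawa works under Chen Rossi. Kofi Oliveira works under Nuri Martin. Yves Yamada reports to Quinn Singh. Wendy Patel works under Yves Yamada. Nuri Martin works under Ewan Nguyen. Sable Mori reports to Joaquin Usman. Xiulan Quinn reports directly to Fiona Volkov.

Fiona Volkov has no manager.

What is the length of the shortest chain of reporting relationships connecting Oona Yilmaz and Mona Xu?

Oona Yilmaz is 2 levels below Fiona Volkov, and Mona Xu is 1 level below Fiona Volkov (their lowest common manager). The shortest path runs up from Oona Yilmaz to Fiona Volkov and back down to Mona Xu: 2 + 1 = 3 links.

3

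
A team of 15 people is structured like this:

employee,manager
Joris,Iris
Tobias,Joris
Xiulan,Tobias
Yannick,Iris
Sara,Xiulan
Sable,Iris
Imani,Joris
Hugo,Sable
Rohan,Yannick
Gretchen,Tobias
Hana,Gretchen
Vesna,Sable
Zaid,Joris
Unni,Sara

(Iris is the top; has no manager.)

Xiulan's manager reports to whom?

Xiulan reports to Tobias, and Tobias reports to Joris. So Xiulan's skip-level manager is Joris.

Joris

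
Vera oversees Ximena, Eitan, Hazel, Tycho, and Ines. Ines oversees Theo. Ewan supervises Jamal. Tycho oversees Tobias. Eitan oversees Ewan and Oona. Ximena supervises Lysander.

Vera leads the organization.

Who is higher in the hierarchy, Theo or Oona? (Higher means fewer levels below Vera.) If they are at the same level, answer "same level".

same level

Both Theo and Oona are 2 levels below Vera.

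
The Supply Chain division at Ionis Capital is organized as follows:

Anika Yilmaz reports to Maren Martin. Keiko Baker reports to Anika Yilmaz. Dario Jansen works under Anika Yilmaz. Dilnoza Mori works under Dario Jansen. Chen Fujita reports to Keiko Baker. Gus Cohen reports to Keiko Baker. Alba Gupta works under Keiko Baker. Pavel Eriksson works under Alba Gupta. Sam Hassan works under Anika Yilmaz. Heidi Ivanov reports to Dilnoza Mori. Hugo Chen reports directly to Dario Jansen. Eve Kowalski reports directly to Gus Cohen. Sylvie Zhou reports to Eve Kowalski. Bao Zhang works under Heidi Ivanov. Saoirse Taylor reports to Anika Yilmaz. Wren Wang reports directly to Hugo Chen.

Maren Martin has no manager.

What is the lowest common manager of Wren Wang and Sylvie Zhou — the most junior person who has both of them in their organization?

Wren Wang's chain of managers is Hugo Chen, Dario Jansen, Anika Yilmaz, Maren Martin. Sylvie Zhou's chain of managers is Eve Kowalski, Gus Cohen, Keiko Baker, Anika Yilmaz, Maren Martin. The first manager that appears in both chains is Anika Yilmaz.

Anika Yilmaz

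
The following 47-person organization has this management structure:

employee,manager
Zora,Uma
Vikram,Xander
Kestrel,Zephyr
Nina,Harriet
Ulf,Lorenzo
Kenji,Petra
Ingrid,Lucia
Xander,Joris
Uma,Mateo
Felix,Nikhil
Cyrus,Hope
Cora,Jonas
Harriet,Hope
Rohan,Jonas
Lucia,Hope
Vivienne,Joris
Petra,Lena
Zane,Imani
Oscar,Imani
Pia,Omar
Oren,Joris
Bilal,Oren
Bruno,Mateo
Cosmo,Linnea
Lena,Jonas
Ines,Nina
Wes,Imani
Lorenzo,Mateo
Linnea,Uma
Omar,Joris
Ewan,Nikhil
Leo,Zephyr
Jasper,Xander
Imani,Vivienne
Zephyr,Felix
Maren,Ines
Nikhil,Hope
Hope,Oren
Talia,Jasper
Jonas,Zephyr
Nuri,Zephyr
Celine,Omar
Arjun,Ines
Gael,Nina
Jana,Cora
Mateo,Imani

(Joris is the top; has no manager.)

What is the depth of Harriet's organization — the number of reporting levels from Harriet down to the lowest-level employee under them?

The longest chain under Harriet runs Harriet → Nina → Ines → Maren, which is 3 levels below Harriet.

3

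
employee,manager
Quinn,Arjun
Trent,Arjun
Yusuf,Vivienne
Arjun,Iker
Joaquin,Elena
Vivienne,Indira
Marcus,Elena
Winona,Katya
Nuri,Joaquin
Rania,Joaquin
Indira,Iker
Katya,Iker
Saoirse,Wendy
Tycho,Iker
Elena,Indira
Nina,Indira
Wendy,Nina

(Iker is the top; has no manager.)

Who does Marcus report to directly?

Marcus reports directly to Elena.

Elena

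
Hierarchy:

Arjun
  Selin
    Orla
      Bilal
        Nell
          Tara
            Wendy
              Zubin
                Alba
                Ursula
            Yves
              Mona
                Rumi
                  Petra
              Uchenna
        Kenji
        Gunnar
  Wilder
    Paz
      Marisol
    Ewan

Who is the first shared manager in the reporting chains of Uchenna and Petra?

Yves

Uchenna's chain of managers is Yves, Tara, Nell, Bilal, Orla, Selin, Arjun. Petra's chain of managers is Rumi, Mona, Yves, Tara, Nell, Bilal, Orla, Selin, Arjun. The first manager that appears in both chains is Yves.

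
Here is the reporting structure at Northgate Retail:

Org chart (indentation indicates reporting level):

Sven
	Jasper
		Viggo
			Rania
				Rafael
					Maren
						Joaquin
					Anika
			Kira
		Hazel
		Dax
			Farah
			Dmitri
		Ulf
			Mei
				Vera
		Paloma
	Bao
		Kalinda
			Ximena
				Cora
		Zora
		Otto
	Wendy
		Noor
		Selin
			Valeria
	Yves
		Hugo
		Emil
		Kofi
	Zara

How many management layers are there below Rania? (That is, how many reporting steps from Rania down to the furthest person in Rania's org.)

The longest chain under Rania runs Rania → Rafael → Maren → Joaquin, which is 3 levels below Rania.

3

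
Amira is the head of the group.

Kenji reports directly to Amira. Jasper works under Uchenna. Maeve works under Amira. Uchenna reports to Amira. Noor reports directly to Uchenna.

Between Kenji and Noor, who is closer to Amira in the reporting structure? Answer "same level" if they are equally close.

Kenji

Kenji is 1 level below Amira; Noor is 2. Kenji is higher.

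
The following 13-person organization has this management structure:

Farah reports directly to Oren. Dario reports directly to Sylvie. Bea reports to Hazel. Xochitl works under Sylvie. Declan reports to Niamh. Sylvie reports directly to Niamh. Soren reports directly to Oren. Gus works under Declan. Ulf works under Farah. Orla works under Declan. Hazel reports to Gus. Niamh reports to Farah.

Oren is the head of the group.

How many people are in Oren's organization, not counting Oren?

Oren directly manages Farah, Soren. Under Farah: Ulf, Niamh, Sylvie, Xochitl, Dario, Declan, Orla, Gus, Hazel, Bea (10). Soren has no reports. So Oren's organization is 2 direct reports plus everyone under them: 11 + 1 = 12.

12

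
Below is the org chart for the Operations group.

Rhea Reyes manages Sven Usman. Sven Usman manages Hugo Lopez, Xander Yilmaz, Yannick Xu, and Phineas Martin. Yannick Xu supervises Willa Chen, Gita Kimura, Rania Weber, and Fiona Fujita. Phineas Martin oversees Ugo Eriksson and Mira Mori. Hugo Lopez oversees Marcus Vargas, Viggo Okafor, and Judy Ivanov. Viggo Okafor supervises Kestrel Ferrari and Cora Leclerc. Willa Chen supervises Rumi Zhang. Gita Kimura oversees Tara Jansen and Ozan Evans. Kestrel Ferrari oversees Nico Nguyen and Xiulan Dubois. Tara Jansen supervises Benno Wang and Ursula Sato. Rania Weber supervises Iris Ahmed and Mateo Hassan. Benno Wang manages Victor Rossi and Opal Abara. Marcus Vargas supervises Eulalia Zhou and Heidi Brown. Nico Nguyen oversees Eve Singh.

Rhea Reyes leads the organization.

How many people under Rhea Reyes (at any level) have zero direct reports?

17

The people in Rhea Reyes's organization with no one reporting to them are Xander Yilmaz, Judy Ivanov, Heidi Brown, Eulalia Zhou, Cora Leclerc, Xiulan Dubois, Eve Singh, Mira Mori, Ugo Eriksson, Fiona Fujita, Mateo Hassan, Iris Ahmed, Ozan Evans, Ursula Sato, Opal Abara, Victor Rossi, Rumi Zhang. That is 17.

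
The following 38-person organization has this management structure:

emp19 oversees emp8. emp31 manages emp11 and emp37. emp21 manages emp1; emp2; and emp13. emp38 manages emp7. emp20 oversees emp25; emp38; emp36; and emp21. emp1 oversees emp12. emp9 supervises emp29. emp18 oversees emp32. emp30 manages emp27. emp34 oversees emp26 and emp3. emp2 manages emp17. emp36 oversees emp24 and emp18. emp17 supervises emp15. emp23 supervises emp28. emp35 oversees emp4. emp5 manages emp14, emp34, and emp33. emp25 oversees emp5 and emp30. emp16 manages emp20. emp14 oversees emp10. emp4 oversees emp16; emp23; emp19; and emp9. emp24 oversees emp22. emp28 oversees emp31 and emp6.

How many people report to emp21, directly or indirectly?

6

emp21 directly manages emp1, emp2, emp13. Under emp1: emp12 (1). Under emp2: emp17, emp15 (2). emp13 has no reports. So emp21's organization is 3 direct reports plus everyone under them: 2 + 3 + 1 = 6.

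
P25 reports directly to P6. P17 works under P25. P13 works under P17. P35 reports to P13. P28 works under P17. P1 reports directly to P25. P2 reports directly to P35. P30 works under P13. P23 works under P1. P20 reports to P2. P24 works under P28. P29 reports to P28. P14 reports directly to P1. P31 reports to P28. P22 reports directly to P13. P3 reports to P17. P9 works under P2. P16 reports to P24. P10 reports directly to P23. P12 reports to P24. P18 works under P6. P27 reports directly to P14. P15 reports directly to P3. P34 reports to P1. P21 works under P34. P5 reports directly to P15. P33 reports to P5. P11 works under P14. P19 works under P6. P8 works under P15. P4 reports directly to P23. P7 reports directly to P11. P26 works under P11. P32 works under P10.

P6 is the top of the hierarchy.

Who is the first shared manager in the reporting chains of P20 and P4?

P25

P20's chain of managers is P2, P35, P13, P17, P25, P6. P4's chain of managers is P23, P1, P25, P6. The first manager that appears in both chains is P25.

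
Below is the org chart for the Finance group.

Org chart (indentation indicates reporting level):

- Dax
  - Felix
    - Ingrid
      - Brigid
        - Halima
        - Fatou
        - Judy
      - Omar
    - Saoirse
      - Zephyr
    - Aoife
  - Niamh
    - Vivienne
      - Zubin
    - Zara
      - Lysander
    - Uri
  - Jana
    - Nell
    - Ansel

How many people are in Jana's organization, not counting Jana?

2

Jana directly manages Nell, Ansel. Nell has no reports. Ansel has no reports. So Jana's organization is 2 direct reports plus everyone under them: 1 + 1 = 2.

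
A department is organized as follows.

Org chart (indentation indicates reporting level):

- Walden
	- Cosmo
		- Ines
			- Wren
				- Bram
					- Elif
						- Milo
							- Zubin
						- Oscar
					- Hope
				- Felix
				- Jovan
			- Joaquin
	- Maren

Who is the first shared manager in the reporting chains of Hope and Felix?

Hope's chain of managers is Bram, Wren, Ines, Cosmo, Walden. Felix's chain of managers is Wren, Ines, Cosmo, Walden. The first manager that appears in both chains is Wren.

Wren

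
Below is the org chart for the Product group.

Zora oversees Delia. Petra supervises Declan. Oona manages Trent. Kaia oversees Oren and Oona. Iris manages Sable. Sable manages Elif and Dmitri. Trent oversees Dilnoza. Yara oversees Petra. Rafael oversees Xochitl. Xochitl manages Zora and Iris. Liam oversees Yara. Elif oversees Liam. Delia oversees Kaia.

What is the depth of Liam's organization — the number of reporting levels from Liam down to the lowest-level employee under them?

The longest chain under Liam runs Liam → Yara → Petra → Declan, which is 3 levels below Liam.

3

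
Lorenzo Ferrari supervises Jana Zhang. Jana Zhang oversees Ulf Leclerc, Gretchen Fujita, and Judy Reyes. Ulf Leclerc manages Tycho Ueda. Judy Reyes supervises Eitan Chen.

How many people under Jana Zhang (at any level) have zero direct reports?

3

The people in Jana Zhang's organization with no one reporting to them are Gretchen Fujita, Eitan Chen, Tycho Ueda. That is 3.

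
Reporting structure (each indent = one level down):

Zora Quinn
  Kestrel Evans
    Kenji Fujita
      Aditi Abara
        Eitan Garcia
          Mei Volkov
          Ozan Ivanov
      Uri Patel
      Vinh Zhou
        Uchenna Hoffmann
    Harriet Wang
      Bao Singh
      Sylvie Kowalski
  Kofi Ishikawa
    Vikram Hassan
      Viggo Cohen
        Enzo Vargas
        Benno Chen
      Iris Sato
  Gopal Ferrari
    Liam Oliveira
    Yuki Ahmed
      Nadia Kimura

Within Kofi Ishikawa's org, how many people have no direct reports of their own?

3

The people in Kofi Ishikawa's organization with no one reporting to them are Iris Sato, Benno Chen, Enzo Vargas. That is 3.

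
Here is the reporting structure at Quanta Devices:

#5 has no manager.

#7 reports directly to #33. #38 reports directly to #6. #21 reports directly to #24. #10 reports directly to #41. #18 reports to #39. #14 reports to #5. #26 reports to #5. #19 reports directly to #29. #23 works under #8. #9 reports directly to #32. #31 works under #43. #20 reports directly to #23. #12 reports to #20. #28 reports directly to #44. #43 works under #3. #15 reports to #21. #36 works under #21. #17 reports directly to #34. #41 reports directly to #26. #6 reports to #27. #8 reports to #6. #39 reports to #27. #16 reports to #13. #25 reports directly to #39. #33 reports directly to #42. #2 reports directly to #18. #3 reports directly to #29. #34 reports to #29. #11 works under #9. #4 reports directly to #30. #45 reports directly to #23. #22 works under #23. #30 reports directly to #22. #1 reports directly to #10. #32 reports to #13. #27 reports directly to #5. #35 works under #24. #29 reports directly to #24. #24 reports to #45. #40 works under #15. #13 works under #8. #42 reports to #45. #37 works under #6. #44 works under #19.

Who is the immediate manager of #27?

#5

#27 reports directly to #5.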